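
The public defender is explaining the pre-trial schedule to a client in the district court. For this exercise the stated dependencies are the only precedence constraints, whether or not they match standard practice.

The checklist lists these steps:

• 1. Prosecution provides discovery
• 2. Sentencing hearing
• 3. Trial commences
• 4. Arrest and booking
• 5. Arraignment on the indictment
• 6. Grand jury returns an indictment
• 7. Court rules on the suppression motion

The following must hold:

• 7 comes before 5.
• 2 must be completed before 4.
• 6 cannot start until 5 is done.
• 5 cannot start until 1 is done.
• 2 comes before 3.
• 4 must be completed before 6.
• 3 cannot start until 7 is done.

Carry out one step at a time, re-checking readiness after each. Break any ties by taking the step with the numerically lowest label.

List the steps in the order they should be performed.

1, 2 and 7 have no prerequisites; 1 has the earlier label, so 1 is first.
2 and 7 are both available; 2 has the earlier label → 2.
4 now also ready, so the ready set is {4, 7}; 4 has the earlier label → 4.
That leaves 7 as the only ready step → 7.
3 and 5 are both available; 3 has the earlier label → 3.
5 needed 1 and 7, now all done → 5.
Next only 6 has its prerequisites met → 6.

1, 2, 4, 7, 3, 5, 6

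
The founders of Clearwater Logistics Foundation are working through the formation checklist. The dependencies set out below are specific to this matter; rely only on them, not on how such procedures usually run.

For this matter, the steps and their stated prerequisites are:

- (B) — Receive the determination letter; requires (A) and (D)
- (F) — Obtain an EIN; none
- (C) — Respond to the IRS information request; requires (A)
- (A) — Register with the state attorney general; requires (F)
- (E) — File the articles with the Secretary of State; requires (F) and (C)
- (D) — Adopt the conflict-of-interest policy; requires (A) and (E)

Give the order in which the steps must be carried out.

Only (F) has no prerequisites, so it is first.
(A) is the only step now ready → (A).
(C) needed (A), now all done → (C).
(E) needed (F) and (C), now all done → (E).
(D) needed (A) and (E), now all done → (D).
Next only (B) has its prerequisites met → (B).

(F) → (A) → (C) → (E) → (D) → (B)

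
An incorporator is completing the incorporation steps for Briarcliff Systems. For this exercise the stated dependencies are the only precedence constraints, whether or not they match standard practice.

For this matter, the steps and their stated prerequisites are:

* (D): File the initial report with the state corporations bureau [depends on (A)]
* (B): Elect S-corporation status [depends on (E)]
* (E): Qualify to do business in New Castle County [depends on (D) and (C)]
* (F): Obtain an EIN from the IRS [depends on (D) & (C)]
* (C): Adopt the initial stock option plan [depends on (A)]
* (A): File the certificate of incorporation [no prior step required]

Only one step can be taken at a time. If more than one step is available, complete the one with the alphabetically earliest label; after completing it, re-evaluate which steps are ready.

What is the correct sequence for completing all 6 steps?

(A) → (C) → (D) → (E) → (B) → (F)

(A) has no prerequisites → (A) first.
Now (C) and (D) have their prerequisites met. (C) has the earlier label, so (C) next.
(D) is the only step now ready → (D).
Ready: (E) and (F). (E) has the earlier label → (E).
(B) now also ready, so the ready set is {(B), (F)}; (B) has the earlier label → (B).
That leaves (F) as the only ready step → (F).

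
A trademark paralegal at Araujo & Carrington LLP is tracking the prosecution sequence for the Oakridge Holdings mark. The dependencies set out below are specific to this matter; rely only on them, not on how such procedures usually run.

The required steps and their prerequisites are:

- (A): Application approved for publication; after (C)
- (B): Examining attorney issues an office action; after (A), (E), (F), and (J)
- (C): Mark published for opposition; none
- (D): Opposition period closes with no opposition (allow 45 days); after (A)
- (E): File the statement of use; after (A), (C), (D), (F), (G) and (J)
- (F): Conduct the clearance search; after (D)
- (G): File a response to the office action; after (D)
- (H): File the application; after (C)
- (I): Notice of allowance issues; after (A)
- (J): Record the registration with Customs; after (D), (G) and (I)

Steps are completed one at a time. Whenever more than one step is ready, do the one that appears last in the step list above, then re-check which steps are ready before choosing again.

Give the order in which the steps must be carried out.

(C), (H), (A), (I), (D), (G), (J), (F), (E), (B)

(C) is the only step with nothing outstanding, so it goes first.
Now (H) and (A) have their prerequisites met. (H) is listed later, so (H) next.
(A) needed (C), now all done → (A).
Ready: (I) and (D). (I) is listed later → (I).
Next only (D) has its prerequisites met → (D).
Now (G) and (F) have their prerequisites met. (G) is listed later, so (G) next.
(J) now also ready, so the ready set is {(J), (F)}; (J) is listed later → (J).
Next only (F) has its prerequisites met → (F).
(E) is the only step now ready → (E).
That leaves (B) as the only ready step → (B).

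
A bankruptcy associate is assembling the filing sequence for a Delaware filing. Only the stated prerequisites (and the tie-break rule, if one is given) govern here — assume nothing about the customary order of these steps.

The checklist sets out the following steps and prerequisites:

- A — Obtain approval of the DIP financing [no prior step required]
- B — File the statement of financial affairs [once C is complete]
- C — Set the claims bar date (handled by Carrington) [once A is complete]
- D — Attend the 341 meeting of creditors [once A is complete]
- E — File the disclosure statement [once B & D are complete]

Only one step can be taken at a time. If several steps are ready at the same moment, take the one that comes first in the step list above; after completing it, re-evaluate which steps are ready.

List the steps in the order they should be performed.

A, C, B, D, E

Only A has no prerequisites, so it is first.
Ready: C and D. C is listed earlier → C.
B now also ready, so the ready set is {B, D}; B is listed earlier → B.
That leaves D as the only ready step → D.
E needed B and D, now all done → E.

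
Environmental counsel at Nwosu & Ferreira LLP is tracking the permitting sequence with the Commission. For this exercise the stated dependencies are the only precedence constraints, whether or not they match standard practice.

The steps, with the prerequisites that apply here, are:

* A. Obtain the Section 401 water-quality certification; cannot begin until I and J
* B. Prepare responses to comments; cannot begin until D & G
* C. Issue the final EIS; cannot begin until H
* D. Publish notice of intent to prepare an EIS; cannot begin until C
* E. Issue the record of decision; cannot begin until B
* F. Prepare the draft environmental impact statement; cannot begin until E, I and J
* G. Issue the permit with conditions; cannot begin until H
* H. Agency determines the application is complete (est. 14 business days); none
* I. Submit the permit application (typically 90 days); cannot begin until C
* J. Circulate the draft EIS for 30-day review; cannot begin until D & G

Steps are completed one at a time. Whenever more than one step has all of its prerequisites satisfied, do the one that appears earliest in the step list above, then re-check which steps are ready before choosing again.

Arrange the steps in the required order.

H → C → D → G → B → E → I → J → A → F

H has no prerequisites → H first.
Ready: C and G. C is listed earlier → C.
Now D, G and I have their prerequisites met. D is listed earlier, so D next.
Now G and I have their prerequisites met. G is listed earlier, so G next.
B and J now also ready, so the ready set is {B, I, J}; B is listed earlier → B.
E now also ready, so the ready set is {E, I, J}; E is listed earlier → E.
Now I and J have their prerequisites met. I is listed earlier, so I next.
That leaves J as the only ready step → J.
A and F are both available; A is listed earlier → A.
F is the only step now ready → F.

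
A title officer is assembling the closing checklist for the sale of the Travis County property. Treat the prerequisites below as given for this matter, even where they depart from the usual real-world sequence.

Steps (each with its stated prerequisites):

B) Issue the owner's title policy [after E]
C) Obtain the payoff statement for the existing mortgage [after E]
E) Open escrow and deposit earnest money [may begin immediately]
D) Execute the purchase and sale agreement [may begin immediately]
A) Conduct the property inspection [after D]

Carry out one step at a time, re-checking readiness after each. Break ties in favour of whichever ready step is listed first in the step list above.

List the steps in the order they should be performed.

E, B, C, D, A

Nothing is required for E and D. E is listed earlier → E first.
Now B, C and D have their prerequisites met. B is listed earlier, so B next.
Now C and D have their prerequisites met. C is listed earlier, so C next.
That leaves D as the only ready step → D.
That leaves A as the only ready step → A.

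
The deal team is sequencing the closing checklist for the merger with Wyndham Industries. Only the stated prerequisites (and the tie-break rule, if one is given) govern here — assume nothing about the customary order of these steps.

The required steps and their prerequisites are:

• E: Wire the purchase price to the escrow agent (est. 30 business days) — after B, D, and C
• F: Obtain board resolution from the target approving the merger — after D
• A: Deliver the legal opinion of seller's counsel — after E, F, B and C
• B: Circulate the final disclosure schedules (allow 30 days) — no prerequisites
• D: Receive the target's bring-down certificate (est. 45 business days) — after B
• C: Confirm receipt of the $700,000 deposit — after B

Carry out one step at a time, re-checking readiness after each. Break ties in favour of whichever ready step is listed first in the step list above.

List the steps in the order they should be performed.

B, D, F, C, E, A

B has no prerequisites → B first.
Ready: D and C. D is listed earlier → D.
Now F and C have their prerequisites met. F is listed earlier, so F next.
C needed B, now all done → C.
E needed B, D and C, now all done → E.
A is the only step now ready → A.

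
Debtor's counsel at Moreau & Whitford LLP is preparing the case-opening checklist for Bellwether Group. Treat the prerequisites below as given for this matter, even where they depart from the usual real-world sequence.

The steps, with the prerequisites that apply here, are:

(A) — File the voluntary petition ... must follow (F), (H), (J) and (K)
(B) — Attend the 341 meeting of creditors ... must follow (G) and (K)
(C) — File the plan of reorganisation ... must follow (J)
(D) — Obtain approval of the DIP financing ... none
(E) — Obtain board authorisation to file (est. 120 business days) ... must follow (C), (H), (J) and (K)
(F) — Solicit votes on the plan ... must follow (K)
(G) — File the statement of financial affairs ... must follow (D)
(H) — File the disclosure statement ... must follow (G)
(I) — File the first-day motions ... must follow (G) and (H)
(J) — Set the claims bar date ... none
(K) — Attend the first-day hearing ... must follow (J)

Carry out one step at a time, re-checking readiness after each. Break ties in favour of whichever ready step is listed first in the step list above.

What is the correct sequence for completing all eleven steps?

(D) (G) (H) (I) (J) (C) (K) (B) (E) (F) (A)

(D) and (J) have no prerequisites; (D) is listed earlier, so (D) is first.
(G) now also ready, so the ready set is {(G), (J)}; (G) is listed earlier → (G).
(H) now also ready, so the ready set is {(H), (J)}; (H) is listed earlier → (H).
(I) and (J) are both available; (I) is listed earlier → (I).
Next only (J) has its prerequisites met → (J).
Now (C) and (K) have their prerequisites met. (C) is listed earlier, so (C) next.
(K) is the only step now ready → (K).
Now (B), (E) and (F) have their prerequisites met. (B) is listed earlier, so (B) next.
Now (E) and (F) have their prerequisites met. (E) is listed earlier, so (E) next.
(F) is the only step now ready → (F).
(A) needed (F), (H), (J) and (K), now all done → (A).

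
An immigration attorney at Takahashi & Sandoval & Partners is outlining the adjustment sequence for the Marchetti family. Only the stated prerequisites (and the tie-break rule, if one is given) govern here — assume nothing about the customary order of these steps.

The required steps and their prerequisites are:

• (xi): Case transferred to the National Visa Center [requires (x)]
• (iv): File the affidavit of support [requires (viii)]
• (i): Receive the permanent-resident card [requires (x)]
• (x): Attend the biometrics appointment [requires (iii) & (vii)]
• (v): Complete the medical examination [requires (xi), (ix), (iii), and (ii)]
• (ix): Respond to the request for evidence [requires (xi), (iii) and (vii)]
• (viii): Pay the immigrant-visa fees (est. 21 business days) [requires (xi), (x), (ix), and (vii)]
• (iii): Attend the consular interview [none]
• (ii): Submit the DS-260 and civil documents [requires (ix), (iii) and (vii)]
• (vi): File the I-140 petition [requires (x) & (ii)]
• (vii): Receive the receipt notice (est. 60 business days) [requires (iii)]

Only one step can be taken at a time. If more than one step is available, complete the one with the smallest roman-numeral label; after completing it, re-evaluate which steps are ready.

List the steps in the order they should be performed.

(iii), (vii), (x), (i), (xi), (ix), (ii), (v), (vi), (viii), (iv)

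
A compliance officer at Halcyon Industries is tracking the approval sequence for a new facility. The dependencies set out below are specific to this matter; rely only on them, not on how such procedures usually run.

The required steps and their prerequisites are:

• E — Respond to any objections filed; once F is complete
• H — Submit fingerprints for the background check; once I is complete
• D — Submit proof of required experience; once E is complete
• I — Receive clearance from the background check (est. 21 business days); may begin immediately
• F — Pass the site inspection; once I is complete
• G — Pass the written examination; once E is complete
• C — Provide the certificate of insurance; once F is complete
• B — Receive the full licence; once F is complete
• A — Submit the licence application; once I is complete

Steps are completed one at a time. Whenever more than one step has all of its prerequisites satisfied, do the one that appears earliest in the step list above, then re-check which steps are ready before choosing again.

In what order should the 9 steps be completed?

I, H, F, E, D, G, C, B, A

Only I has no prerequisites, so it is first.
Ready: H, F and A. H is listed earlier → H.
F and A are both available; F is listed earlier → F.
E, C, B and A are all available; E is listed earlier → E.
Now D, G, C, B and A have their prerequisites met. D is listed earlier, so D next.
Now G, C, B and A have their prerequisites met. G is listed earlier, so G next.
Ready: C, B and A. C is listed earlier → C.
Now B and A have their prerequisites met. B is listed earlier, so B next.
A needed I, now all done → A.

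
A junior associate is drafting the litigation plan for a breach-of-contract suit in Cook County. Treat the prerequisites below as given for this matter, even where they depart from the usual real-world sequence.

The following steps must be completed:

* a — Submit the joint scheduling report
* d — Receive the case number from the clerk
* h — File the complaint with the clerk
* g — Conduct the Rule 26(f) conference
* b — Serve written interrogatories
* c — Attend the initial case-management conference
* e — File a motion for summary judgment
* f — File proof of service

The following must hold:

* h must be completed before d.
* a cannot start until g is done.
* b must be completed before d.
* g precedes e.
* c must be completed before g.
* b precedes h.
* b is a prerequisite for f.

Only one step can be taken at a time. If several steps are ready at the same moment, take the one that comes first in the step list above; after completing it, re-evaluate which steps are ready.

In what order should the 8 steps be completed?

b and c have no prerequisites; b is listed earlier, so b is first.
Now h, c and f have their prerequisites met. h is listed earlier, so h next.
d now also ready, so the ready set is {d, c, f}; d is listed earlier → d.
c and f are both available; c is listed earlier → c.
g now also ready, so the ready set is {g, f}; g is listed earlier → g.
Ready: a, e and f. a is listed earlier → a.
e and f are both available; e is listed earlier → e.
That leaves f as the only ready step → f.

b → h → d → c → g → a → e → f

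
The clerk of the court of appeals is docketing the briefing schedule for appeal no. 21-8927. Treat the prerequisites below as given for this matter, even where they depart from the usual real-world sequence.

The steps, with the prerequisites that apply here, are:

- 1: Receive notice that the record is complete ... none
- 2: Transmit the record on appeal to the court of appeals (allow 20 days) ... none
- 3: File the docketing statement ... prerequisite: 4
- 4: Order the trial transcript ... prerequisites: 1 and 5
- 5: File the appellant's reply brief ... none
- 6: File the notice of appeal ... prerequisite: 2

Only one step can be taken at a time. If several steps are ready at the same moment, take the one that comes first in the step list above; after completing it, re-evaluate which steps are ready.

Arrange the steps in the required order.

1, 2 and 5 have no prerequisites; 1 is listed earlier, so 1 is first.
Now 2 and 5 have their prerequisites met. 2 is listed earlier, so 2 next.
Ready: 5 and 6. 5 is listed earlier → 5.
4 now also ready, so the ready set is {4, 6}; 4 is listed earlier → 4.
3 now also ready, so the ready set is {3, 6}; 3 is listed earlier → 3.
6 needed 2, now all done → 6.

1 2 5 4 3 6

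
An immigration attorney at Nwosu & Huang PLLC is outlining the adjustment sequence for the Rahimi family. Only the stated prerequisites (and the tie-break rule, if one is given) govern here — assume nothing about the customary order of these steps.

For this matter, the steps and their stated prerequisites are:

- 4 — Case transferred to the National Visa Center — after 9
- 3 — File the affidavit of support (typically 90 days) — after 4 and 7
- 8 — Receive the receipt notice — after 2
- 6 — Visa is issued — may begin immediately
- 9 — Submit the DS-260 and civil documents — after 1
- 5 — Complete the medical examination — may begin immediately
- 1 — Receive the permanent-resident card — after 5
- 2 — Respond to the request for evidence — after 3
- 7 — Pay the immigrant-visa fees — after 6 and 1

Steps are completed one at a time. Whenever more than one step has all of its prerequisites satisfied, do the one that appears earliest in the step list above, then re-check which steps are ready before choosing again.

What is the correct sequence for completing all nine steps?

6, 5, 1, 9, 4, 7, 3, 2, 8

Nothing is required for 6 and 5. 6 is listed earlier → 6 first.
That leaves 5 as the only ready step → 5.
1 is the only step now ready → 1.
Now 9 and 7 have their prerequisites met. 9 is listed earlier, so 9 next.
4 now also ready, so the ready set is {4, 7}; 4 is listed earlier → 4.
7 is the only step now ready → 7.
Next only 3 has its prerequisites met → 3.
2 needed 3, now all done → 2.
That leaves 8 as the only ready step → 8.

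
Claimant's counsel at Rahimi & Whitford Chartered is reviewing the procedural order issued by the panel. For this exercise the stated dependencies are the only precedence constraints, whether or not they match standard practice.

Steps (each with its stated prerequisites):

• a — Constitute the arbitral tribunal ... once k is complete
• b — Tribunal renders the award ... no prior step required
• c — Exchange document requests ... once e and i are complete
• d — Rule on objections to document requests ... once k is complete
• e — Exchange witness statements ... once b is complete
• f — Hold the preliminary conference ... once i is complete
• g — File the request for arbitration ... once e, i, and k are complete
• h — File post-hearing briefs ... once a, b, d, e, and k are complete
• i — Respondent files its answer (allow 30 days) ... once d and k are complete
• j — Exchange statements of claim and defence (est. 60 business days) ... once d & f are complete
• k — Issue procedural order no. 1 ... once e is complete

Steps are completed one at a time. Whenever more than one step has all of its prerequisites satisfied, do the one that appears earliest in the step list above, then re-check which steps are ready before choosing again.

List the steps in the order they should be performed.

b has no prerequisites → b first.
e needed b, now all done → e.
That leaves k as the only ready step → k.
Ready: a and d. a is listed earlier → a.
That leaves d as the only ready step → d.
Ready: h and i. h is listed earlier → h.
i needed d and k, now all done → i.
Now c, f and g have their prerequisites met. c is listed earlier, so c next.
Now f and g have their prerequisites met. f is listed earlier, so f next.
j now also ready, so the ready set is {g, j}; g is listed earlier → g.
j is the only step now ready → j.

b e k a d h i c f g j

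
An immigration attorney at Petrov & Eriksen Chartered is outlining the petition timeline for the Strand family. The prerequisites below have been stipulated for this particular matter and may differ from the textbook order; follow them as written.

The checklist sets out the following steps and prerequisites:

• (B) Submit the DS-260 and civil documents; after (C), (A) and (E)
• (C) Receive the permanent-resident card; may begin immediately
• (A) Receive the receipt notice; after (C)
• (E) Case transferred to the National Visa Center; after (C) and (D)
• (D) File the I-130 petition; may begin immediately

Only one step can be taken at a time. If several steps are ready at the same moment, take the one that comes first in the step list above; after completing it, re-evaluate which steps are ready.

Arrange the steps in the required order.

(C) and (D) have no prerequisites; (C) is listed earlier, so (C) is first.
(A) now also ready, so the ready set is {(A), (D)}; (A) is listed earlier → (A).
That leaves (D) as the only ready step → (D).
Next only (E) has its prerequisites met → (E).
(B) needed (C), (A) and (E), now all done → (B).

(C) (A) (D) (E) (B)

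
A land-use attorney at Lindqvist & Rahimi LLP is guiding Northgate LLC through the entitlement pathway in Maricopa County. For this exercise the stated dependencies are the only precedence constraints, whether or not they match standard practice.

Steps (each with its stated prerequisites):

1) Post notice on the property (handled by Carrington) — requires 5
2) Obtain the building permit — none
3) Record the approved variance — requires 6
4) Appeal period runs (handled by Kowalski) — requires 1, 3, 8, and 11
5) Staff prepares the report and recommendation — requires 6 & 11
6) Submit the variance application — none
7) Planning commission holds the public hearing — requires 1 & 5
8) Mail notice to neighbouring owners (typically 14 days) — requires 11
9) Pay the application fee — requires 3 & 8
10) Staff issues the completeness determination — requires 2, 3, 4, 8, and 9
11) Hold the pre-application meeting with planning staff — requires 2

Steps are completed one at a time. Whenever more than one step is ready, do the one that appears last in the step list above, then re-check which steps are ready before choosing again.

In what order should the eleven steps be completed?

6 and 2 have no prerequisites; 6 is listed later, so 6 is first.
3 now also ready, so the ready set is {3, 2}; 3 is listed later → 3.
That leaves 2 as the only ready step → 2.
Next only 11 has its prerequisites met → 11.
Ready: 8 and 5. 8 is listed later → 8.
9 and 5 are both available; 9 is listed later → 9.
That leaves 5 as the only ready step → 5.
1 needed 5, now all done → 1.
Ready: 7 and 4. 7 is listed later → 7.
Next only 4 has its prerequisites met → 4.
10 is the only step now ready → 10.

6 3 2 11 8 9 5 1 7 4 10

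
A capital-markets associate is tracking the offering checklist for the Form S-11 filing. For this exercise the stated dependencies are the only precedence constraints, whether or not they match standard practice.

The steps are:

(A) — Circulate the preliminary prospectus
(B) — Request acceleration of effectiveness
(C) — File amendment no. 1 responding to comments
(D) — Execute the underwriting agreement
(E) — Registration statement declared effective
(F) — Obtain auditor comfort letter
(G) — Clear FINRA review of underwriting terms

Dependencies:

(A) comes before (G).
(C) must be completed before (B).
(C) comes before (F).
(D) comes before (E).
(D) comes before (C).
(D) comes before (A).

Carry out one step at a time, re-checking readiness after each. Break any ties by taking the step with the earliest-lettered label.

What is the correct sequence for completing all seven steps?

(D) has no prerequisites → (D) first.
(A), (C) and (E) are all available; (A) has the earlier label → (A).
(G) now also ready, so the ready set is {(C), (E), (G)}; (C) has the earlier label → (C).
Now (B), (E), (F) and (G) have their prerequisites met. (B) has the earlier label, so (B) next.
(E), (F) and (G) are all available; (E) has the earlier label → (E).
Ready: (F) and (G). (F) has the earlier label → (F).
(G) is the only step now ready → (G).

(D) → (A) → (C) → (B) → (E) → (F) → (G)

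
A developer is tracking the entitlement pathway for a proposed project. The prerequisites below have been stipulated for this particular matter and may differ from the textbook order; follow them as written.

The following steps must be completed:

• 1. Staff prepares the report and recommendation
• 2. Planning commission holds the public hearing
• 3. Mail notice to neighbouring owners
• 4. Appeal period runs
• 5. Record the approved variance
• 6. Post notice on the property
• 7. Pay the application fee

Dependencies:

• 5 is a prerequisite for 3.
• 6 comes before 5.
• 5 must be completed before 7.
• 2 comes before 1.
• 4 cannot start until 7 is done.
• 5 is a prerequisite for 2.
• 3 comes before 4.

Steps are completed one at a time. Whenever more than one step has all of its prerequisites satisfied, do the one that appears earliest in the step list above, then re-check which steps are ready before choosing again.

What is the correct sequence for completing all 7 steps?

6, 5, 2, 1, 3, 7, 4

6 is the only step with nothing outstanding, so it goes first.
5 is the only step now ready → 5.
Ready: 2, 3 and 7. 2 is listed earlier → 2.
1 now also ready, so the ready set is {1, 3, 7}; 1 is listed earlier → 1.
Now 3 and 7 have their prerequisites met. 3 is listed earlier, so 3 next.
That leaves 7 as the only ready step → 7.
4 needed 3 and 7, now all done → 4.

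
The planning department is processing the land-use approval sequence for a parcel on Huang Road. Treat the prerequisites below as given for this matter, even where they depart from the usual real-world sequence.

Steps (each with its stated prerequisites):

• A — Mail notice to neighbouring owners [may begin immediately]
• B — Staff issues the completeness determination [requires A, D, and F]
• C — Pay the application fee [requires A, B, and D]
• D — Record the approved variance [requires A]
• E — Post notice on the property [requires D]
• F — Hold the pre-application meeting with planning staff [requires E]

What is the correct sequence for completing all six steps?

A, D, E, F, B, C

A is the only step with nothing outstanding, so it goes first.
D needed A, now all done → D.
That leaves E as the only ready step → E.
F needed E, now all done → F.
Next only B has its prerequisites met → B.
Next only C has its prerequisites met → C.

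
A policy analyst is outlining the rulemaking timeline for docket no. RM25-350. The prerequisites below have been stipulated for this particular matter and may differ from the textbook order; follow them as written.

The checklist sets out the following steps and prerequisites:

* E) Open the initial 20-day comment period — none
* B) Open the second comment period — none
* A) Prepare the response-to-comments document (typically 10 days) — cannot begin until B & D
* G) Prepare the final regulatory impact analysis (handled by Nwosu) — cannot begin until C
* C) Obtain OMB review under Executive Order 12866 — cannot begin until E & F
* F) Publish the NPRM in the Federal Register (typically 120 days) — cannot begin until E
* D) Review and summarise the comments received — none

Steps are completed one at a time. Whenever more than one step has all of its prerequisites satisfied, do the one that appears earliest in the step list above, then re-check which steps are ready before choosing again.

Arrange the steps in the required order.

Nothing is required for E, B and D. E is listed earlier → E first.
Now B, F and D have their prerequisites met. B is listed earlier, so B next.
F and D are both available; F is listed earlier → F.
Ready: C and D. C is listed earlier → C.
Ready: G and D. G is listed earlier → G.
D is the only step now ready → D.
That leaves A as the only ready step → A.

E, B, F, C, G, D, A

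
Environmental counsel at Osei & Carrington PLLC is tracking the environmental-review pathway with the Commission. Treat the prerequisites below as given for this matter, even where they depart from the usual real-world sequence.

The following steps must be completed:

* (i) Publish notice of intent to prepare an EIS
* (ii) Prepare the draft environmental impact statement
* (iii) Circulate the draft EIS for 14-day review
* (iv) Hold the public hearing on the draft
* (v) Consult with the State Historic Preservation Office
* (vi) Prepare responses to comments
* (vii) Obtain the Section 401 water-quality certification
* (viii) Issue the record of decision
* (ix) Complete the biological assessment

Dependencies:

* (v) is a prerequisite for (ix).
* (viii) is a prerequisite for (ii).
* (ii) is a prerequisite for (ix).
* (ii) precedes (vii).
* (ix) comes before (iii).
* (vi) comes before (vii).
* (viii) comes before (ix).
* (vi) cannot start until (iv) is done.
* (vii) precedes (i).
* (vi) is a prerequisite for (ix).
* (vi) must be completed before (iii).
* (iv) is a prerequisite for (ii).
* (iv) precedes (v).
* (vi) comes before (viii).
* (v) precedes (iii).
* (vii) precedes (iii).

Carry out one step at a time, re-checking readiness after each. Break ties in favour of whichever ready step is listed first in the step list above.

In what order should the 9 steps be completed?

Only (iv) has no prerequisites, so it is first.
Ready: (v) and (vi). (v) is listed earlier → (v).
(vi) needed (iv), now all done → (vi).
(viii) needed (vi), now all done → (viii).
Next only (ii) has its prerequisites met → (ii).
(vii) and (ix) are both available; (vii) is listed earlier → (vii).
(i) and (ix) are both available; (i) is listed earlier → (i).
(ix) needed (ii), (v), (vi) and (viii), now all done → (ix).
That leaves (iii) as the only ready step → (iii).

(iv) (v) (vi) (viii) (ii) (vii) (i) (ix) (iii)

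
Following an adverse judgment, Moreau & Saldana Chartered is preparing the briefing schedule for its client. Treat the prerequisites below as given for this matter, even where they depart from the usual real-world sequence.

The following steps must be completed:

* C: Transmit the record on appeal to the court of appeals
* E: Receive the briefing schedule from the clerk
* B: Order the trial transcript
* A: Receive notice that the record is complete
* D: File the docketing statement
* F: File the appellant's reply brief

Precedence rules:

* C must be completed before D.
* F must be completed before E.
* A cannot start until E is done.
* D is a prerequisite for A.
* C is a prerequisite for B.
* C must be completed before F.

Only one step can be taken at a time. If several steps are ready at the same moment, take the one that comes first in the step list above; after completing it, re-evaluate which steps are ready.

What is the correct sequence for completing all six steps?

C is the only step with nothing outstanding, so it goes first.
B, D and F are all available; B is listed earlier → B.
Ready: D and F. D is listed earlier → D.
F needed C, now all done → F.
That leaves E as the only ready step → E.
That leaves A as the only ready step → A.

C B D F E A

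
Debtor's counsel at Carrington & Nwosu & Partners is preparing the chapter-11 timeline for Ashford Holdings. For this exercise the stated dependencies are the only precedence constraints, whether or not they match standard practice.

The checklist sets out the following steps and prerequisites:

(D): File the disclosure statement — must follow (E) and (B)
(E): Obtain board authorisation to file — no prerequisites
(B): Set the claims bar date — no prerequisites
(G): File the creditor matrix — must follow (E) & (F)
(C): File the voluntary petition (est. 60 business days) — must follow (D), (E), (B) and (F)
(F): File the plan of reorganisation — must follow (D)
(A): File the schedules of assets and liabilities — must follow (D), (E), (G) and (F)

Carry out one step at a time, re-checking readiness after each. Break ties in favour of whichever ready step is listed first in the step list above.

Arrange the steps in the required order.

(E), (B), (D), (F), (G), (C), (A)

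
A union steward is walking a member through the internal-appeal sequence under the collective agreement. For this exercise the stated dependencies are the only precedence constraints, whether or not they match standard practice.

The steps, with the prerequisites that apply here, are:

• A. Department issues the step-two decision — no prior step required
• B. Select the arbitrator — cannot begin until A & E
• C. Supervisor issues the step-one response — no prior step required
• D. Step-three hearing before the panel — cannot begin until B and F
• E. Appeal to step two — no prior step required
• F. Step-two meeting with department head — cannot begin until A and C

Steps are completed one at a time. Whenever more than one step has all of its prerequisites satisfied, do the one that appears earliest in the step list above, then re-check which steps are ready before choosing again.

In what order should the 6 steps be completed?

Nothing is required for A, C and E. A is listed earlier → A first.
Now C and E have their prerequisites met. C is listed earlier, so C next.
Ready: E and F. E is listed earlier → E.
Ready: B and F. B is listed earlier → B.
Next only F has its prerequisites met → F.
D is the only step now ready → D.

A C E B F D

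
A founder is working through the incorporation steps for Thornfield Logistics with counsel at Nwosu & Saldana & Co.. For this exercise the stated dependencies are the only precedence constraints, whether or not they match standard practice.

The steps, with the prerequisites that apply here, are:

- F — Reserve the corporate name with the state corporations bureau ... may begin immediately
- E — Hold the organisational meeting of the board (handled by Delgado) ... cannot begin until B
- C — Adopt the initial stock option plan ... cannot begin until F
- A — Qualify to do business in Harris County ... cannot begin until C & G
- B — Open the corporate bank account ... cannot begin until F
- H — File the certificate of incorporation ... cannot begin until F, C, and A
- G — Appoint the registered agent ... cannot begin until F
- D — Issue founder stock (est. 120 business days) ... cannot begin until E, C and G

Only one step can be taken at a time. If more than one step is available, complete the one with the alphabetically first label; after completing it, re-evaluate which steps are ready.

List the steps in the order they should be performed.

F, B, C, E, G, A, D, H

F is the only step with nothing outstanding, so it goes first.
B, C and G are all available; B has the earlier label → B.
Ready: C, E and G. C has the earlier label → C.
E and G are both available; E has the earlier label → E.
G is the only step now ready → G.
A and D are both available; A has the earlier label → A.
D and H are both available; D has the earlier label → D.
H needed A, C and F, now all done → H.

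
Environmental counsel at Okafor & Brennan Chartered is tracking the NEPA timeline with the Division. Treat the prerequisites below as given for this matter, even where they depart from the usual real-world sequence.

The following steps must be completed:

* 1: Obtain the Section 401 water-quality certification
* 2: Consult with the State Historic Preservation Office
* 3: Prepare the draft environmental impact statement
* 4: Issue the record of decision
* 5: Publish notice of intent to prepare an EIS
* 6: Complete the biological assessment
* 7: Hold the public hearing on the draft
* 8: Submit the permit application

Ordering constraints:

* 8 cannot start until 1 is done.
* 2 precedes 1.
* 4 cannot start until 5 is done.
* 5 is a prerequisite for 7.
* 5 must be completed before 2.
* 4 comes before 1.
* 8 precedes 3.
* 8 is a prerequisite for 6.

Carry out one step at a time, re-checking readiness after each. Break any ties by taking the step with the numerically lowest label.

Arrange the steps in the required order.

5 2 4 1 7 8 3 6

5 is the only step with nothing outstanding, so it goes first.
Ready: 2, 4 and 7. 2 has the earlier label → 2.
Now 4 and 7 have their prerequisites met. 4 has the earlier label, so 4 next.
1 now also ready, so the ready set is {1, 7}; 1 has the earlier label → 1.
Ready: 7 and 8. 7 has the earlier label → 7.
8 is the only step now ready → 8.
3 and 6 are both available; 3 has the earlier label → 3.
Next only 6 has its prerequisites met → 6.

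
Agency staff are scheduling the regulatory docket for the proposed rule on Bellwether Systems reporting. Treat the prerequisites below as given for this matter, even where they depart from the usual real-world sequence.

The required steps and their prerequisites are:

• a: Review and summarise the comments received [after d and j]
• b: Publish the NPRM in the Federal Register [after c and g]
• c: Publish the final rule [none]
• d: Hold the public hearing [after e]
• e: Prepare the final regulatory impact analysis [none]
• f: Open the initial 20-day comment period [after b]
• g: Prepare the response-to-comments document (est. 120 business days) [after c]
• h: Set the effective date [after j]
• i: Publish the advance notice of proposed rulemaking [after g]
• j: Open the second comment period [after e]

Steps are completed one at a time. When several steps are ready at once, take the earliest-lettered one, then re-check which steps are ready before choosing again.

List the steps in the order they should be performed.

Nothing is required for c and e. c has the earlier label → c first.
g now also ready, so the ready set is {e, g}; e has the earlier label → e.
Ready: d, g and j. d has the earlier label → d.
Now g and j have their prerequisites met. g has the earlier label, so g next.
b, i and j are all available; b has the earlier label → b.
f, i and j are all available; f has the earlier label → f.
i and j are both available; i has the earlier label → i.
j needed e, now all done → j.
Ready: a and h. a has the earlier label → a.
h is the only step now ready → h.

c, e, d, g, b, f, i, j, a, h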